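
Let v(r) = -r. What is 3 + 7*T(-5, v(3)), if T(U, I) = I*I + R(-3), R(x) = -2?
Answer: 52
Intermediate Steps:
T(U, I) = -2 + I**2 (T(U, I) = I*I - 2 = I**2 - 2 = -2 + I**2)
3 + 7*T(-5, v(3)) = 3 + 7*(-2 + (-1*3)**2) = 3 + 7*(-2 + (-3)**2) = 3 + 7*(-2 + 9) = 3 + 7*7 = 3 + 49 = 52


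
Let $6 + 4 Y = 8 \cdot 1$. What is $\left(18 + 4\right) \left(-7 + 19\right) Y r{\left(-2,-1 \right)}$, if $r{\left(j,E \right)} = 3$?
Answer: $396$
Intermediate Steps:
$Y = \frac{1}{2}$ ($Y = - \frac{3}{2} + \frac{8 \cdot 1}{4} = - \frac{3}{2} + \frac{1}{4} \cdot 8 = - \frac{3}{2} + 2 = \frac{1}{2} \approx 0.5$)
$\left(18 + 4\right) \left(-7 + 19\right) Y r{\left(-2,-1 \right)} = \left(18 + 4\right) \left(-7 + 19\right) \frac{1}{2} \cdot 3 = 22 \cdot 12 \cdot \frac{1}{2} \cdot 3 = 264 \cdot \frac{1}{2} \cdot 3 = 132 \cdot 3 = 396$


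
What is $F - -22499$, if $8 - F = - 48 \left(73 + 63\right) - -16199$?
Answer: $12836$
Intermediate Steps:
$F = -9663$ ($F = 8 - \left(- 48 \left(73 + 63\right) - -16199\right) = 8 - \left(\left(-48\right) 136 + 16199\right) = 8 - \left(-6528 + 16199\right) = 8 - 9671 = -9663$)
$F - -22499 = -9663 - -22499 = -9663 + 22499 = 12836$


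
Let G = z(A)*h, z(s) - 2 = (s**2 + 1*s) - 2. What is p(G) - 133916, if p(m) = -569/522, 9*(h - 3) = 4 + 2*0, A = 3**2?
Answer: -69904721/522 ≈ -1.3392e+5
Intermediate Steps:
A = 9
h = 31/9 (h = 3 + (4 + 2*0)/9 = 3 + (4 + 0)/9 = 3 + (1/9)*4 = 3 + 4/9 = 31/9 ≈ 3.4444)
z(s) = s + s**2 (z(s) = 2 + ((s**2 + 1*s) - 2) = 2 + ((s**2 + s) - 2) = 2 + ((s + s**2) - 2) = 2 + (-2 + s + s**2) = s + s**2)
G = 310 (G = (9*(1 + 9))*(31/9) = (9*10)*(31/9) = 90*(31/9) = 310)
p(m) = -569/522 (p(m) = -569*1/522 = -569/522)
p(G) - 133916 = -569/522 - 133916 = -69904721/522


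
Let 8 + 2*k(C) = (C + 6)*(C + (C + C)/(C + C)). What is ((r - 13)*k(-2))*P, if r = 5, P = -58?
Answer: -2784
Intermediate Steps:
k(C) = -4 + (1 + C)*(6 + C)/2 (k(C) = -4 + ((C + 6)*(C + (C + C)/(C + C)))/2 = -4 + ((6 + C)*(C + (2*C)/((2*C))))/2 = -4 + ((6 + C)*(C + (2*C)*(1/(2*C))))/2 = -4 + ((6 + C)*(C + 1))/2 = -4 + ((6 + C)*(1 + C))/2 = -4 + ((1 + C)*(6 + C))/2 = -4 + (1 + C)*(6 + C)/2)
((r - 13)*k(-2))*P = ((5 - 13)*(-1 + (1/2)*(-2)**2 + (7/2)*(-2)))*(-58) = -8*(-1 + (1/2)*4 - 7)*(-58) = -8*(-1 + 2 - 7)*(-58) = -8*(-6)*(-58) = 48*(-58) = -2784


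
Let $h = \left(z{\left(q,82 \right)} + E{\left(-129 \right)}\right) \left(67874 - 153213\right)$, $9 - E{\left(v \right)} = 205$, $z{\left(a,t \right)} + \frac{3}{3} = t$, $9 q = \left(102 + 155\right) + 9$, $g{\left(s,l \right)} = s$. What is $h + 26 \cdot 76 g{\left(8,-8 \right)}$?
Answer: $9829793$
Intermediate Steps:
$q = \frac{266}{9}$ ($q = \frac{\left(102 + 155\right) + 9}{9} = \frac{257 + 9}{9} = \frac{1}{9} \cdot 266 = \frac{266}{9} \approx 29.556$)
$z{\left(a,t \right)} = -1 + t$
$E{\left(v \right)} = -196$ ($E{\left(v \right)} = 9 - 205 = -196$)
$h = 9813985$ ($h = \left(\left(-1 + 82\right) - 196\right) \left(67874 - 153213\right) = \left(81 - 196\right) \left(-85339\right) = \left(-115\right) \left(-85339\right) = 9813985$)
$h + 26 \cdot 76 g{\left(8,-8 \right)} = 9813985 + 26 \cdot 76 \cdot 8 = 9813985 + 1976 \cdot 8 = 9813985 + 15808 = 9829793$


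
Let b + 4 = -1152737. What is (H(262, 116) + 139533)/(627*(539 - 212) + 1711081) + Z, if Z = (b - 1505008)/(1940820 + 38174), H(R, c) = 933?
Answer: -2407279032593/1895985096670 ≈ -1.2697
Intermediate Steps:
b = -1152741 (b = -4 - 1152737 = -1152741)
Z = -2657749/1978994 (Z = (-1152741 - 1505008)/(1940820 + 38174) = -2657749/1978994 ≈ -1.3430)
(H(262, 116) + 139533)/(627*(539 - 212) + 1711081) + Z = (933 + 139533)/(627*(539 - 212) + 1711081) - 2657749/1978994 = 140466/(627*327 + 1711081) - 2657749/1978994 = 140466/(205029 + 1711081) - 2657749/1978994 = 140466/1916110 - 2657749/1978994 = 140466*(1/1916110) - 2657749/1978994 = 70233/958055 - 2657749/1978994 = -2407279032593/1895985096670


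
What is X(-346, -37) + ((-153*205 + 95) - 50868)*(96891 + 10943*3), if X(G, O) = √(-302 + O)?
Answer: -10654941360 + I*√339 ≈ -1.0655e+10 + 18.412*I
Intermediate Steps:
X(-346, -37) + ((-153*205 + 95) - 50868)*(96891 + 10943*3) = √(-302 - 37) + ((-153*205 + 95) - 50868)*(96891 + 10943*3) = √(-339) + ((-31365 + 95) - 50868)*(96891 + 32829) = I*√339 + (-31270 - 50868)*129720 = I*√339 - 82138*129720 = I*√339 - 10654941360 = -10654941360 + I*√339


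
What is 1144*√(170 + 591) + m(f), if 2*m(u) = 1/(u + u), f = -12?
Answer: -1/48 + 1144*√761 ≈ 31559.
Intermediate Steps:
m(u) = 1/(4*u) (m(u) = 1/(2*(u + u)) = 1/(2*((2*u))) = (1/(2*u))/2 = 1/(4*u))
1144*√(170 + 591) + m(f) = 1144*√(170 + 591) + (¼)/(-12) = 1144*√761 + (¼)*(-1/12) = 1144*√761 - 1/48 = -1/48 + 1144*√761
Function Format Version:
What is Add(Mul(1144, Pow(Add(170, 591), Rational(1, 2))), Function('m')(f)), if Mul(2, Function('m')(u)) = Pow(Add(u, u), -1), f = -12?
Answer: Add(Rational(-1, 48), Mul(1144, Pow(761, Rational(1, 2)))) ≈ 31559.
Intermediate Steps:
Function('m')(u) = Mul(Rational(1, 4), Pow(u, -1)) (Function('m')(u) = Mul(Rational(1, 2), Pow(Add(u, u), -1)) = Mul(Rational(1, 2), Pow(Mul(2, u), -1)) = Mul(Rational(1, 2), Mul(Rational(1, 2), Pow(u, -1))) = Mul(Rational(1, 4), Pow(u, -1)))
Add(Mul(1144, Pow(Add(170, 591), Rational(1, 2))), Function('m')(f)) = Add(Mul(1144, Pow(Add(170, 591), Rational(1, 2))), Mul(Rational(1, 4), Pow(-12, -1))) = Add(Mul(1144, Pow(761, Rational(1, 2))), Mul(Rational(1, 4), Rational(-1, 12))) = Add(Mul(1144, Pow(761, Rational(1, 2))), Rational(-1, 48)) = Add(Rational(-1, 48), Mul(1144, Pow(761, Rational(1, 2))))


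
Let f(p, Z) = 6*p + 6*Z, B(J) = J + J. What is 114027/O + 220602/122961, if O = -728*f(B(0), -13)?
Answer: 2949726435/775801936 ≈ 3.8022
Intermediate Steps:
B(J) = 2*J
f(p, Z) = 6*Z + 6*p
O = 56784 (O = -728*(6*(-13) + 6*(2*0)) = -728*(-78 + 6*0) = -728*(-78 + 0) = -728*(-78) = 56784)
114027/O + 220602/122961 = 114027/56784 + 220602/122961 = 114027*(1/56784) + 220602*(1/122961) = 38009/18928 + 73534/40987 = 2949726435/775801936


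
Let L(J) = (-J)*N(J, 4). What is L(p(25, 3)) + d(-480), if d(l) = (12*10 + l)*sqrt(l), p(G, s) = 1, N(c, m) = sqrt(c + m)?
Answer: -sqrt(5) - 1440*I*sqrt(30) ≈ -2.2361 - 7887.2*I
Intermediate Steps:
d(l) = sqrt(l)*(120 + l) (d(l) = (120 + l)*sqrt(l) = sqrt(l)*(120 + l))
L(J) = -J*sqrt(4 + J) (L(J) = (-J)*sqrt(J + 4) = (-J)*sqrt(4 + J) = -J*sqrt(4 + J))
L(p(25, 3)) + d(-480) = -1*1*sqrt(4 + 1) + sqrt(-480)*(120 - 480) = -1*1*sqrt(5) + (4*I*sqrt(30))*(-360) = -sqrt(5) - 1440*I*sqrt(30)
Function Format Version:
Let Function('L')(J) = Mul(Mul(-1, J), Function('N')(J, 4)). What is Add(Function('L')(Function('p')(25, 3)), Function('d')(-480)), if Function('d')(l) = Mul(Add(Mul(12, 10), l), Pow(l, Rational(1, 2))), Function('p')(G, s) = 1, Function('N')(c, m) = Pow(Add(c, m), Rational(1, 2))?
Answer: Add(Mul(-1, Pow(5, Rational(1, 2))), Mul(-1440, I, Pow(30, Rational(1, 2)))) ≈ Add(-2.2361, Mul(-7887.2, I))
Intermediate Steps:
Function('d')(l) = Mul(Pow(l, Rational(1, 2)), Add(120, l)) (Function('d')(l) = Mul(Add(120, l), Pow(l, Rational(1, 2))) = Mul(Pow(l, Rational(1, 2)), Add(120, l)))
Function('L')(J) = Mul(-1, J, Pow(Add(4, J), Rational(1, 2))) (Function('L')(J) = Mul(Mul(-1, J), Pow(Add(J, 4), Rational(1, 2))) = Mul(Mul(-1, J), Pow(Add(4, J), Rational(1, 2))) = Mul(-1, J, Pow(Add(4, J), Rational(1, 2))))
Add(Function('L')(Function('p')(25, 3)), Function('d')(-480)) = Add(Mul(-1, 1, Pow(Add(4, 1), Rational(1, 2))), Mul(Pow(-480, Rational(1, 2)), Add(120, -480))) = Add(Mul(-1, 1, Pow(5, Rational(1, 2))), Mul(Mul(4, I, Pow(30, Rational(1, 2))), -360)) = Add(Mul(-1, Pow(5, Rational(1, 2))), Mul(-1440, I, Pow(30, Rational(1, 2))))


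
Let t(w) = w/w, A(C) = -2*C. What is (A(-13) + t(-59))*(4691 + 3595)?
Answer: 223722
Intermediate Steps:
t(w) = 1
(A(-13) + t(-59))*(4691 + 3595) = (-2*(-13) + 1)*(4691 + 3595) = (26 + 1)*8286 = 27*8286 = 223722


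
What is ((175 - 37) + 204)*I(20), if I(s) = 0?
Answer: 0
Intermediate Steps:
((175 - 37) + 204)*I(20) = ((175 - 37) + 204)*0 = (138 + 204)*0 = 342*0 = 0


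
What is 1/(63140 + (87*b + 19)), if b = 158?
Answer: 1/76905 ≈ 1.3003e-5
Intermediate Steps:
1/(63140 + (87*b + 19)) = 1/(63140 + (87*158 + 19)) = 1/(63140 + (13746 + 19)) = 1/(63140 + 13765) = 1/76905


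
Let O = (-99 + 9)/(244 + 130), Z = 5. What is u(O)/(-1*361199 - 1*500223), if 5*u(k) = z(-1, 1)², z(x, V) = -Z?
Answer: -5/861422 ≈ -5.8044e-6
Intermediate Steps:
z(x, V) = -5 (z(x, V) = -1*5 = -5)
O = -45/187 (O = -90/374 = -90*1/374 = -45/187 ≈ -0.24064)
u(k) = 5 (u(k) = (⅕)*(-5)² = (⅕)*25 = 5)
u(O)/(-1*361199 - 1*500223) = 5/(-1*361199 - 1*500223) = 5/(-361199 - 500223) = 5/(-861422) = 5*(-1/861422) = -5/861422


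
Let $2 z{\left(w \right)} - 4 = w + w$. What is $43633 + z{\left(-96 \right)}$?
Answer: $43539$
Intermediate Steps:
$z{\left(w \right)} = 2 + w$ ($z{\left(w \right)} = 2 + \frac{w + w}{2} = 2 + \frac{2 w}{2} = 2 + w$)
$43633 + z{\left(-96 \right)} = 43633 + \left(2 - 96\right) = 43633 - 94 = 43539$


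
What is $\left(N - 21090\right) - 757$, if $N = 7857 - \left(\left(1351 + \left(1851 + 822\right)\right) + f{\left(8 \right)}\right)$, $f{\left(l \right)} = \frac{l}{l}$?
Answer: $-18015$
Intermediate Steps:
$f{\left(l \right)} = 1$
$N = 3832$ ($N = 7857 - \left(\left(1351 + \left(1851 + 822\right)\right) + 1\right) = 7857 - \left(\left(1351 + 2673\right) + 1\right) = 7857 - \left(4024 + 1\right) = 7857 - 4025 = 3832$)
$\left(N - 21090\right) - 757 = \left(3832 - 21090\right) - 757 = -17258 - 757 = -18015$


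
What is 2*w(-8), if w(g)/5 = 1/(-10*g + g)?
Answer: 5/36 ≈ 0.13889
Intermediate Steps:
w(g) = -5/(9*g) (w(g) = 5/(-10*g + g) = 5/((-9*g)) = 5*(-1/(9*g)) = -5/(9*g))
2*w(-8) = 2*(-5/9/(-8)) = 2*(-5/9*(-⅛)) = 2*(5/72) = 5/36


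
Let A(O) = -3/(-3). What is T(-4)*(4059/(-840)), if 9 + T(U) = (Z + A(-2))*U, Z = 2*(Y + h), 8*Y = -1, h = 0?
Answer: 4059/70 ≈ 57.986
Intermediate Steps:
Y = -1/8 (Y = (1/8)*(-1) = -1/8 ≈ -0.12500)
A(O) = 1 (A(O) = -3*(-1/3) = 1)
Z = -1/4 (Z = 2*(-1/8 + 0) = 2*(-1/8) = -1/4 ≈ -0.25000)
T(U) = -9 + 3*U/4 (T(U) = -9 + (-1/4 + 1)*U = -9 + 3*U/4)
T(-4)*(4059/(-840)) = (-9 + (3/4)*(-4))*(4059/(-840)) = (-9 - 3)*(4059*(-1/840)) = -12*(-1353/280) = 4059/70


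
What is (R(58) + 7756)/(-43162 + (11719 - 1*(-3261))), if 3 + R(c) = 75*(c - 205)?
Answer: 1636/14091 ≈ 0.11610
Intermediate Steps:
R(c) = -15378 + 75*c (R(c) = -3 + 75*(c - 205) = -3 + 75*(-205 + c) = -3 + (-15375 + 75*c) = -15378 + 75*c)
(R(58) + 7756)/(-43162 + (11719 - 1*(-3261))) = ((-15378 + 75*58) + 7756)/(-43162 + (11719 - 1*(-3261))) = ((-15378 + 4350) + 7756)/(-43162 + (11719 + 3261)) = (-11028 + 7756)/(-43162 + 14980) = -3272/(-28182) = -3272*(-1/28182) = 1636/14091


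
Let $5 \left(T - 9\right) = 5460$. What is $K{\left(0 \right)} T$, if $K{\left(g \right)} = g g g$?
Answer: $0$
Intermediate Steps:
$T = 1101$ ($T = 9 + \frac{1}{5} \cdot 5460 = 9 + 1092 = 1101$)
$K{\left(g \right)} = g^{3}$ ($K{\left(g \right)} = g^{2} g = g^{3}$)
$K{\left(0 \right)} T = 0^{3} \cdot 1101 = 0 \cdot 1101 = 0$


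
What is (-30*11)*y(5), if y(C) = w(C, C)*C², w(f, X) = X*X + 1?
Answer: -214500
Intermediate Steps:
w(f, X) = 1 + X² (w(f, X) = X² + 1 = 1 + X²)
y(C) = C²*(1 + C²) (y(C) = (1 + C²)*C² = C²*(1 + C²))
(-30*11)*y(5) = (-30*11)*(5² + 5⁴) = -330*(25 + 625) = -330*650 = -214500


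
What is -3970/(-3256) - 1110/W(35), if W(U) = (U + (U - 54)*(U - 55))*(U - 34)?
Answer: -196661/135124 ≈ -1.4554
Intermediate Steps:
W(U) = (-34 + U)*(U + (-55 + U)*(-54 + U)) (W(U) = (U + (-54 + U)*(-55 + U))*(-34 + U) = (U + (-55 + U)*(-54 + U))*(-34 + U) = (-34 + U)*(U + (-55 + U)*(-54 + U)))
-3970/(-3256) - 1110/W(35) = -3970/(-3256) - 1110/(-100980 + 35³ - 142*35² + 6642*35) = -3970*(-1/3256) - 1110/(-100980 + 42875 - 142*1225 + 232470) = 1985/1628 - 1110/(-100980 + 42875 - 173950 + 232470) = 1985/1628 - 1110/415 = 1985/1628 - 1110*1/415 = 1985/1628 - 222/83 = -196661/135124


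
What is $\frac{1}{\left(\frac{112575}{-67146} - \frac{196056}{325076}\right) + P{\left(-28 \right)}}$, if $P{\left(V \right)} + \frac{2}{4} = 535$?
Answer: $\frac{47867441}{25476024831} \approx 0.0018789$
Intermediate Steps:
$P{\left(V \right)} = \frac{1069}{2}$ ($P{\left(V \right)} = - \frac{1}{2} + 535 = \frac{1069}{2}$)
$\frac{1}{\left(\frac{112575}{-67146} - \frac{196056}{325076}\right) + P{\left(-28 \right)}} = \frac{1}{\left(\frac{112575}{-67146} - \frac{196056}{325076}\right) + \frac{1069}{2}} = \frac{1}{\left(112575 \left(- \frac{1}{67146}\right) - \frac{49014}{81269}\right) + \frac{1069}{2}} = \frac{1}{\left(- \frac{1975}{1178} - \frac{49014}{81269}\right) + \frac{1069}{2}} = \frac{1}{- \frac{218244767}{95734882} + \frac{1069}{2}} = \frac{1}{\frac{25476024831}{47867441}} = \frac{47867441}{25476024831}$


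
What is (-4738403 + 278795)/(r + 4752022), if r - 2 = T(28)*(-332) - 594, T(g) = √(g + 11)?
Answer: -1765792936620/1881340228847 - 123382488*√39/1881340228847 ≈ -0.93899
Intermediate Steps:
T(g) = √(11 + g)
r = -592 - 332*√39 (r = 2 + (√(11 + 28)*(-332) - 594) = 2 + (√39*(-332) - 594) = 2 + (-332*√39 - 594) = 2 + (-594 - 332*√39) = -592 - 332*√39 ≈ -2665.3)
(-4738403 + 278795)/(r + 4752022) = (-4738403 + 278795)/((-592 - 332*√39) + 4752022) = -4459608/(4751430 - 332*√39)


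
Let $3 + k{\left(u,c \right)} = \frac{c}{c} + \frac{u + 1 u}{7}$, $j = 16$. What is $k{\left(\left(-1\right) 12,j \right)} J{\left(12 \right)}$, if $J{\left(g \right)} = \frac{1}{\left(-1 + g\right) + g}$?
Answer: $- \frac{38}{161} \approx -0.23602$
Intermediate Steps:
$k{\left(u,c \right)} = -2 + \frac{2 u}{7}$ ($k{\left(u,c \right)} = -3 + \left(\frac{c}{c} + \frac{u + 1 u}{7}\right) = -3 + \left(1 + \left(u + u\right) \frac{1}{7}\right) = -3 + \left(1 + 2 u \frac{1}{7}\right) = -3 + \left(1 + \frac{2 u}{7}\right) = -2 + \frac{2 u}{7}$)
$J{\left(g \right)} = \frac{1}{-1 + 2 g}$
$k{\left(\left(-1\right) 12,j \right)} J{\left(12 \right)} = \frac{-2 + \frac{2 \left(\left(-1\right) 12\right)}{7}}{-1 + 2 \cdot 12} = \frac{-2 + \frac{2}{7} \left(-12\right)}{-1 + 24} = \frac{-2 - \frac{24}{7}}{23} = \left(- \frac{38}{7}\right) \frac{1}{23} = - \frac{38}{161}$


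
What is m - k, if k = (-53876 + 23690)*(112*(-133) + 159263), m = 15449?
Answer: 4357877711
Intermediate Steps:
k = -4357862262 (k = -30186*(-14896 + 159263) = -30186*144367 = -4357862262)
m - k = 15449 - 1*(-4357862262) = 15449 + 4357862262 = 4357877711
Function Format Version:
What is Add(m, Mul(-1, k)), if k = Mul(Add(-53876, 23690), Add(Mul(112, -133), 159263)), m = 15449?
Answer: 4357877711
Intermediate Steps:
k = -4357862262 (k = Mul(-30186, Add(-14896, 159263)) = Mul(-30186, 144367) = -4357862262)
Add(m, Mul(-1, k)) = Add(15449, Mul(-1, -4357862262)) = Add(15449, 4357862262) = 4357877711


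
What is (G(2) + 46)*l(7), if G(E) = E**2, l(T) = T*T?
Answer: 2450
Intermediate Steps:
l(T) = T**2
(G(2) + 46)*l(7) = (2**2 + 46)*7**2 = (4 + 46)*49 = 50*49 = 2450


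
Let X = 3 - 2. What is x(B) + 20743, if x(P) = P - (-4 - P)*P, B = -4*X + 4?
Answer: 20743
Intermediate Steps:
X = 1
B = 0 (B = -4*1 + 4 = -4 + 4 = 0)
x(P) = P - P*(-4 - P)
x(B) + 20743 = 0*(5 + 0) + 20743 = 0*5 + 20743 = 0 + 20743 = 20743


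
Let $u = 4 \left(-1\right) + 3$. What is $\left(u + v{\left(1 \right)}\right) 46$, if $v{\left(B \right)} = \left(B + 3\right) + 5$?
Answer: $368$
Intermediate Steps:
$v{\left(B \right)} = 8 + B$ ($v{\left(B \right)} = \left(3 + B\right) + 5 = 8 + B$)
$u = -1$ ($u = -4 + 3 = -1$)
$\left(u + v{\left(1 \right)}\right) 46 = \left(-1 + \left(8 + 1\right)\right) 46 = \left(-1 + 9\right) 46 = 8 \cdot 46 = 368$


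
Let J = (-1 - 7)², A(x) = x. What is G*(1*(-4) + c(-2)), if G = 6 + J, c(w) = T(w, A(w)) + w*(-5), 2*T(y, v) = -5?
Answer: 245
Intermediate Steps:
J = 64 (J = (-8)² = 64)
T(y, v) = -5/2 (T(y, v) = (½)*(-5) = -5/2)
c(w) = -5/2 - 5*w (c(w) = -5/2 + w*(-5) = -5/2 - 5*w)
G = 70 (G = 6 + 64 = 70)
G*(1*(-4) + c(-2)) = 70*(1*(-4) + (-5/2 - 5*(-2))) = 70*(-4 + (-5/2 + 10)) = 70*(-4 + 15/2) = 70*(7/2) = 245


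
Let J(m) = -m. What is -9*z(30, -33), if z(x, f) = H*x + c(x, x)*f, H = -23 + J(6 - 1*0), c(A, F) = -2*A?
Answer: -9990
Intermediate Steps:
H = -29 (H = -23 - (6 - 1*0) = -23 - (6 + 0) = -23 - 1*6 = -23 - 6 = -29)
z(x, f) = -29*x - 2*f*x (z(x, f) = -29*x + (-2*x)*f = -29*x - 2*f*x)
-9*z(30, -33) = -270*(-29 - 2*(-33)) = -270*(-29 + 66) = -270*37 = -9*1110 = -9990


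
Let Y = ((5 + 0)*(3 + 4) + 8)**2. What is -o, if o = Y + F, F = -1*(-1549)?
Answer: -3398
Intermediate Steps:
F = 1549
Y = 1849 (Y = (5*7 + 8)**2 = (35 + 8)**2 = 43**2 = 1849)
o = 3398 (o = 1849 + 1549 = 3398)
-o = -1*3398 = -3398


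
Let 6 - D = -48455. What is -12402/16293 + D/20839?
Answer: 25291895/16168087 ≈ 1.5643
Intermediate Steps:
D = 48461 (D = 6 - 1*(-48455) = 6 + 48455 = 48461)
-12402/16293 + D/20839 = -12402/16293 + 48461/20839 = -12402*1/16293 + 48461*(1/20839) = -4134/5431 + 6923/2977 = 25291895/16168087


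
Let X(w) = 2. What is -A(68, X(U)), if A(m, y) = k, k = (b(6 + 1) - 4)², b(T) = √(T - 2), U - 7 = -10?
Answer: -21 + 8*√5 ≈ -3.1115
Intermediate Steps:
U = -3 (U = 7 - 10 = -3)
b(T) = √(-2 + T)
k = (-4 + √5)² (k = (√(-2 + (6 + 1)) - 4)² = (√(-2 + 7) - 4)² = (√5 - 4)² = (-4 + √5)² ≈ 3.1115)
A(m, y) = (4 - √5)²
-A(68, X(U)) = -(4 - √5)²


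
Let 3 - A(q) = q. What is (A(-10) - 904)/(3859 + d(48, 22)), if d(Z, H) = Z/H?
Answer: -9801/42473 ≈ -0.23076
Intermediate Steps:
A(q) = 3 - q
(A(-10) - 904)/(3859 + d(48, 22)) = ((3 - 1*(-10)) - 904)/(3859 + 48/22) = ((3 + 10) - 904)/(3859 + 48*(1/22)) = (13 - 904)/(3859 + 24/11) = -891/42473/11 = -891*11/42473 = -9801/42473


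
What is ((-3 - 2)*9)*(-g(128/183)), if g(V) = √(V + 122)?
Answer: 15*√4109082/61 ≈ 498.46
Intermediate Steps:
g(V) = √(122 + V)
((-3 - 2)*9)*(-g(128/183)) = ((-3 - 2)*9)*(-√(122 + 128/183)) = (-5*9)*(-√(122 + 128*(1/183))) = -(-45)*√(122 + 128/183) = -(-45)*√(22454/183) = -(-45)*√4109082/183 = -(-15)*√4109082/61 = 15*√4109082/61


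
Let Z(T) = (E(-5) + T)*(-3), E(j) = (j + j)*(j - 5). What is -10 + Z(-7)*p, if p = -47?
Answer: 13103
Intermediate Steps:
E(j) = 2*j*(-5 + j) (E(j) = (2*j)*(-5 + j) = 2*j*(-5 + j))
Z(T) = -300 - 3*T (Z(T) = (2*(-5)*(-5 - 5) + T)*(-3) = (2*(-5)*(-10) + T)*(-3) = (100 + T)*(-3) = -300 - 3*T)
-10 + Z(-7)*p = -10 + (-300 - 3*(-7))*(-47) = -10 + (-300 + 21)*(-47) = -10 - 279*(-47) = -10 + 13113 = 13103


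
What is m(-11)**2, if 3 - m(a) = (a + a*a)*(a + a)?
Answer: 5870929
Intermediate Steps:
m(a) = 3 - 2*a*(a + a**2) (m(a) = 3 - (a + a*a)*(a + a) = 3 - (a + a**2)*2*a = 3 - 2*a*(a + a**2))
m(-11)**2 = (3 - 2*(-11)**2 - 2*(-11)**3)**2 = (3 - 2*121 - 2*(-1331))**2 = (3 - 242 + 2662)**2 = 2423**2 = 5870929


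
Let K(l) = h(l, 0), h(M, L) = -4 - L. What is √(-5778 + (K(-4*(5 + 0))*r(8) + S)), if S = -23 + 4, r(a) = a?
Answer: I*√5829 ≈ 76.348*I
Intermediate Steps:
S = -19
K(l) = -4 (K(l) = -4 - 1*0 = -4 + 0 = -4)
√(-5778 + (K(-4*(5 + 0))*r(8) + S)) = √(-5778 + (-4*8 - 19)) = √(-5778 + (-32 - 19)) = √(-5778 - 51) = √(-5829) = I*√5829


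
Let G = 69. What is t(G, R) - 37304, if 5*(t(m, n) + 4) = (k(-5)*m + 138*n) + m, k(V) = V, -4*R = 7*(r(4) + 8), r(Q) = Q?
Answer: -189714/5 ≈ -37943.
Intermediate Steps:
R = -21 (R = -7*(4 + 8)/4 = -7*12/4 = -¼*84 = -21)
t(m, n) = -4 - 4*m/5 + 138*n/5 (t(m, n) = -4 + ((-5*m + 138*n) + m)/5 = -4 + (-4*m + 138*n)/5 = -4 + (-4*m/5 + 138*n/5) = -4 - 4*m/5 + 138*n/5)
t(G, R) - 37304 = (-4 - ⅘*69 + (138/5)*(-21)) - 37304 = (-4 - 276/5 - 2898/5) - 37304 = -3194/5 - 37304 = -189714/5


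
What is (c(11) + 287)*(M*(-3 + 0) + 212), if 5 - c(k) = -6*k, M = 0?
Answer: 75896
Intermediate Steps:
c(k) = 5 + 6*k (c(k) = 5 - (-6)*k = 5 + 6*k)
(c(11) + 287)*(M*(-3 + 0) + 212) = ((5 + 6*11) + 287)*(0*(-3 + 0) + 212) = ((5 + 66) + 287)*(0*(-3) + 212) = (71 + 287)*(0 + 212) = 358*212 = 75896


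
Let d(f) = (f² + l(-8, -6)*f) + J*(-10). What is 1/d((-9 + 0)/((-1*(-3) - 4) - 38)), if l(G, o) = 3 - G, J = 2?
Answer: -169/2942 ≈ -0.057444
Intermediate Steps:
d(f) = -20 + f² + 11*f (d(f) = (f² + (3 - 1*(-8))*f) + 2*(-10) = (f² + (3 + 8)*f) - 20 = (f² + 11*f) - 20 = -20 + f² + 11*f)
1/d((-9 + 0)/((-1*(-3) - 4) - 38)) = 1/(-20 + ((-9 + 0)/((-1*(-3) - 4) - 38))² + 11*((-9 + 0)/((-1*(-3) - 4) - 38))) = 1/(-20 + (-9/((3 - 4) - 38))² + 11*(-9/((3 - 4) - 38))) = 1/(-20 + (-9/(-1 - 38))² + 11*(-9/(-1 - 38))) = 1/(-20 + (-9/(-39))² + 11*(-9/(-39))) = 1/(-20 + (-9*(-1/39))² + 11*(-9*(-1/39))) = 1/(-20 + (3/13)² + 11*(3/13)) = 1/(-20 + 9/169 + 33/13) = 1/(-2942/169) = -169/2942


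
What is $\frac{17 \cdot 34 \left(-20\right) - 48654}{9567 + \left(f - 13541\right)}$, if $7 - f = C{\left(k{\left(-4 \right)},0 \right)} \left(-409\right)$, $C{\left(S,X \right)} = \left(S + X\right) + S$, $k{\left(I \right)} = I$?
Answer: $\frac{60214}{7239} \approx 8.318$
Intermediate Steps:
$C{\left(S,X \right)} = X + 2 S$
$f = -3265$ ($f = 7 - \left(0 + 2 \left(-4\right)\right) \left(-409\right) = 7 - \left(0 - 8\right) \left(-409\right) = 7 - \left(-8\right) \left(-409\right) = 7 - 3272 = -3265$)
$\frac{17 \cdot 34 \left(-20\right) - 48654}{9567 + \left(f - 13541\right)} = \frac{17 \cdot 34 \left(-20\right) - 48654}{9567 - 16806} = \frac{578 \left(-20\right) - 48654}{9567 - 16806} = \frac{-11560 - 48654}{9567 - 16806} = - \frac{60214}{-7239} = \left(-60214\right) \left(- \frac{1}{7239}\right) = \frac{60214}{7239}$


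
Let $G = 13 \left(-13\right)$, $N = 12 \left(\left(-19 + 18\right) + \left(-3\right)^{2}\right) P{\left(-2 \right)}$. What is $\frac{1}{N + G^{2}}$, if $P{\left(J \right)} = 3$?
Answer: $\frac{1}{28849} \approx 3.4663 \cdot 10^{-5}$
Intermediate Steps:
$N = 288$ ($N = 12 \left(\left(-19 + 18\right) + \left(-3\right)^{2}\right) 3 = 12 \left(-1 + 9\right) 3 = 12 \cdot 8 \cdot 3 = 96 \cdot 3 = 288$)
$G = -169$
$\frac{1}{N + G^{2}} = \frac{1}{288 + \left(-169\right)^{2}} = \frac{1}{288 + 28561} = \frac{1}{28849}$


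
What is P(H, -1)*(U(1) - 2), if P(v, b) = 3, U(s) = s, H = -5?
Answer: -3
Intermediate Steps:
P(H, -1)*(U(1) - 2) = 3*(1 - 2) = 3*(-1) = -3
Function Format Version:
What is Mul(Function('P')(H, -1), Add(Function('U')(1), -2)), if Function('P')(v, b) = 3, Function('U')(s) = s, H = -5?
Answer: -3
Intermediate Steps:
Mul(Function('P')(H, -1), Add(Function('U')(1), -2)) = Mul(3, Add(1, -2)) = Mul(3, -1) = -3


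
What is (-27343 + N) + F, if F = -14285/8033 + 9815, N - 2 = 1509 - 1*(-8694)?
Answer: -58839944/8033 ≈ -7324.8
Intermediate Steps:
N = 10205 (N = 2 + (1509 - 1*(-8694)) = 2 + (1509 + 8694) = 2 + 10203 = 10205)
F = 78829610/8033 (F = -14285*1/8033 + 9815 = -14285/8033 + 9815 = 78829610/8033 ≈ 9813.2)
(-27343 + N) + F = (-27343 + 10205) + 78829610/8033 = -17138 + 78829610/8033 = -58839944/8033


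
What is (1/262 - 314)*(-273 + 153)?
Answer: 4936020/131 ≈ 37680.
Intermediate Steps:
(1/262 - 314)*(-273 + 153) = (1/262 - 314)*(-120) = -82267/262*(-120) = 4936020/131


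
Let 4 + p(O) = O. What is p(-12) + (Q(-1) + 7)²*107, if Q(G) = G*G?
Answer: 6832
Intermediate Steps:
Q(G) = G²
p(O) = -4 + O
p(-12) + (Q(-1) + 7)²*107 = (-4 - 12) + ((-1)² + 7)²*107 = -16 + (1 + 7)²*107 = -16 + 8²*107 = -16 + 64*107 = -16 + 6848 = 6832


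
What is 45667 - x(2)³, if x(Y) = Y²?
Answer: 45603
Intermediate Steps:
45667 - x(2)³ = 45667 - (2²)³ = 45667 - 1*4³ = 45667 - 1*64 = 45667 - 64 = 45603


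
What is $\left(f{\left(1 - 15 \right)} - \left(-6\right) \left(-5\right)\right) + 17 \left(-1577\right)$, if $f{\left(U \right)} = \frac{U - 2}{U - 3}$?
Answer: $- \frac{456247}{17} \approx -26838.0$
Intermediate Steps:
$f{\left(U \right)} = \frac{-2 + U}{-3 + U}$
$\left(f{\left(1 - 15 \right)} - \left(-6\right) \left(-5\right)\right) + 17 \left(-1577\right) = \left(\frac{-2 + \left(1 - 15\right)}{-3 + \left(1 - 15\right)} - \left(-6\right) \left(-5\right)\right) + 17 \left(-1577\right) = \left(\frac{-2 + \left(1 - 15\right)}{-3 + \left(1 - 15\right)} - 30\right) - 26809 = \left(\frac{-2 - 14}{-3 - 14} - 30\right) - 26809 = \left(\frac{1}{-17} \left(-16\right) - 30\right) - 26809 = \left(\left(- \frac{1}{17}\right) \left(-16\right) - 30\right) - 26809 = \left(\frac{16}{17} - 30\right) - 26809 = - \frac{494}{17} - 26809 = - \frac{456247}{17}$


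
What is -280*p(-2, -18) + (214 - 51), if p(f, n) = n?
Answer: 5203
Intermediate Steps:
-280*p(-2, -18) + (214 - 51) = -280*(-18) + (214 - 51) = 5040 + 163 = 5203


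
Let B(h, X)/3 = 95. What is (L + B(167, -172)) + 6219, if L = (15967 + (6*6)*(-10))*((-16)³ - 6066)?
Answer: -158591830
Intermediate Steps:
B(h, X) = 285 (B(h, X) = 3*95 = 285)
L = -158598334 (L = (15967 + 36*(-10))*(-4096 - 6066) = (15967 - 360)*(-10162) = 15607*(-10162) = -158598334)
(L + B(167, -172)) + 6219 = (-158598334 + 285) + 6219 = -158598049 + 6219 = -158591830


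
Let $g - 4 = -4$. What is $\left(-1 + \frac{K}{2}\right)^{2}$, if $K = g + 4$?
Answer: $1$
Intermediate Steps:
$g = 0$ ($g = 4 - 4 = 0$)
$K = 4$ ($K = 0 + 4 = 4$)
$\left(-1 + \frac{K}{2}\right)^{2} = \left(-1 + \frac{4}{2}\right)^{2} = \left(-1 + 4 \cdot \frac{1}{2}\right)^{2} = \left(-1 + 2\right)^{2} = 1^{2} = 1$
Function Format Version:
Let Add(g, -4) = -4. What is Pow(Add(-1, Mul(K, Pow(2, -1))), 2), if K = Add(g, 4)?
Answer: 1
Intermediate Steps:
g = 0 (g = Add(4, -4) = 0)
K = 4 (K = Add(0, 4) = 4)
Pow(Add(-1, Mul(K, Pow(2, -1))), 2) = Pow(Add(-1, Mul(4, Pow(2, -1))), 2) = Pow(Add(-1, Mul(4, Rational(1, 2))), 2) = Pow(Add(-1, 2), 2) = Pow(1, 2) = 1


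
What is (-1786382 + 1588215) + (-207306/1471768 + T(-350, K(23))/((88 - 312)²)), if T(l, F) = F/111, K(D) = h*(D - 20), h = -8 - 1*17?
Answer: -67682871114603243/341544369152 ≈ -1.9817e+5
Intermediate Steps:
h = -25 (h = -8 - 17 = -25)
K(D) = 500 - 25*D (K(D) = -25*(D - 20) = -25*(-20 + D) = 500 - 25*D)
T(l, F) = F/111 (T(l, F) = F*(1/111) = F/111)
(-1786382 + 1588215) + (-207306/1471768 + T(-350, K(23))/((88 - 312)²)) = (-1786382 + 1588215) + (-207306/1471768 + ((500 - 25*23)/111)/((88 - 312)²)) = -198167 + (-207306*1/1471768 + ((500 - 575)/111)/((-224)²)) = -198167 + (-103653/735884 + ((1/111)*(-75))/50176) = -198167 + (-103653/735884 - 25/37*1/50176) = -198167 + (-103653/735884 - 25/1856512) = -198167 - 48112858859/341544369152 = -67682871114603243/341544369152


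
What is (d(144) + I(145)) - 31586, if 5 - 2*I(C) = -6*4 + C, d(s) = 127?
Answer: -31517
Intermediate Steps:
I(C) = 29/2 - C/2 (I(C) = 5/2 - (-6*4 + C)/2 = 5/2 - (-24 + C)/2 = 5/2 + (12 - C/2) = 29/2 - C/2)
(d(144) + I(145)) - 31586 = (127 + (29/2 - ½*145)) - 31586 = (127 + (29/2 - 145/2)) - 31586 = (127 - 58) - 31586 = 69 - 31586 = -31517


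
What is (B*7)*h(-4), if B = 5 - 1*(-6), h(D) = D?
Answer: -308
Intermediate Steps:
B = 11 (B = 5 + 6 = 11)
(B*7)*h(-4) = (11*7)*(-4) = 77*(-4) = -308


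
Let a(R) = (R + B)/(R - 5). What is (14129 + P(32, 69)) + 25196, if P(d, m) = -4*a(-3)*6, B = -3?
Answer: 39307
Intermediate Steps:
a(R) = (-3 + R)/(-5 + R) (a(R) = (R - 3)/(R - 5) = (-3 + R)/(-5 + R))
P(d, m) = -18 (P(d, m) = -4*(-3 - 3)/(-5 - 3)*6 = -4*(-6)/(-8)*6 = -(-1)*(-6)/2*6 = -4*3/4*6 = -3*6 = -18)
(14129 + P(32, 69)) + 25196 = (14129 - 18) + 25196 = 14111 + 25196 = 39307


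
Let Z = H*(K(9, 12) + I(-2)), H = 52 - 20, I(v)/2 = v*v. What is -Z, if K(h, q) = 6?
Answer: -448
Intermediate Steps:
I(v) = 2*v² (I(v) = 2*(v*v) = 2*v²)
H = 32
Z = 448 (Z = 32*(6 + 2*(-2)²) = 32*(6 + 2*4) = 32*(6 + 8) = 32*14 = 448)
-Z = -1*448 = -448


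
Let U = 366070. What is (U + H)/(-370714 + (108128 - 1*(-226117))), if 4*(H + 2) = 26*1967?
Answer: -757707/72938 ≈ -10.388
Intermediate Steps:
H = 25567/2 (H = -2 + (26*1967)/4 = -2 + (1/4)*51142 = -2 + 25571/2 = 25567/2 ≈ 12784.)
(U + H)/(-370714 + (108128 - 1*(-226117))) = (366070 + 25567/2)/(-370714 + (108128 - 1*(-226117))) = 757707/(2*(-370714 + (108128 + 226117))) = 757707/(2*(-370714 + 334245)) = (757707/2)/(-36469) = (757707/2)*(-1/36469) = -757707/72938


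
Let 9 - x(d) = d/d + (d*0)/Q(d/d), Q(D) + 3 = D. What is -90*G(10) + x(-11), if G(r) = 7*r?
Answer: -6292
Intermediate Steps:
Q(D) = -3 + D
x(d) = 8 (x(d) = 9 - (d/d + (d*0)/(-3 + d/d)) = 9 - (1 + 0/(-3 + 1)) = 9 - (1 + 0/(-2)) = 9 - (1 + 0*(-1/2)) = 9 - (1 + 0) = 9 - 1*1 = 9 - 1 = 8)
-90*G(10) + x(-11) = -630*10 + 8 = -90*70 + 8 = -6300 + 8 = -6292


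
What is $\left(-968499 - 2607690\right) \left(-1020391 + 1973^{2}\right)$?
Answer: $-10272023559882$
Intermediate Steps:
$\left(-968499 - 2607690\right) \left(-1020391 + 1973^{2}\right) = - 3576189 \left(-1020391 + 3892729\right) = \left(-3576189\right) 2872338 = -10272023559882$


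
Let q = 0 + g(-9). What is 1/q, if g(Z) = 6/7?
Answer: 7/6 ≈ 1.1667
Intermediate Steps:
g(Z) = 6/7 (g(Z) = 6*(⅐) = 6/7)
q = 6/7 (q = 0 + 6/7 = 6/7 ≈ 0.85714)
1/q = 1/(6/7) = 7/6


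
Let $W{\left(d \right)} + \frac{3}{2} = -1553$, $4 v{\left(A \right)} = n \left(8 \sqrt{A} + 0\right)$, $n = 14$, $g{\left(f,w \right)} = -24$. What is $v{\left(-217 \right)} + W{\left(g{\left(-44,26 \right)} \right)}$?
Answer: $- \frac{3109}{2} + 28 i \sqrt{217} \approx -1554.5 + 412.47 i$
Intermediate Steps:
$v{\left(A \right)} = 28 \sqrt{A}$ ($v{\left(A \right)} = \frac{14 \left(8 \sqrt{A} + 0\right)}{4} = \frac{14 \cdot 8 \sqrt{A}}{4} = \frac{112 \sqrt{A}}{4} = 28 \sqrt{A}$)
$W{\left(d \right)} = - \frac{3109}{2}$ ($W{\left(d \right)} = - \frac{3}{2} - 1553 = - \frac{3109}{2}$)
$v{\left(-217 \right)} + W{\left(g{\left(-44,26 \right)} \right)} = 28 \sqrt{-217} - \frac{3109}{2} = 28 i \sqrt{217} - \frac{3109}{2} = - \frac{3109}{2} + 28 i \sqrt{217}$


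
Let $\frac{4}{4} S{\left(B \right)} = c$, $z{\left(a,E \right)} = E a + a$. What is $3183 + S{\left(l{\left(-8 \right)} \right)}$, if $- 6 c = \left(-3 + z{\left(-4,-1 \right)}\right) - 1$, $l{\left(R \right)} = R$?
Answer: $\frac{9551}{3} \approx 3183.7$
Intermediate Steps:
$z{\left(a,E \right)} = a + E a$
$c = \frac{2}{3}$ ($c = - \frac{\left(-3 - 4 \left(1 - 1\right)\right) - 1}{6} = - \frac{\left(-3 - 0\right) - 1}{6} = - \frac{\left(-3 + 0\right) - 1}{6} = - \frac{-3 - 1}{6} = \left(- \frac{1}{6}\right) \left(-4\right) = \frac{2}{3} \approx 0.66667$)
$S{\left(B \right)} = \frac{2}{3}$
$3183 + S{\left(l{\left(-8 \right)} \right)} = 3183 + \frac{2}{3} = \frac{9551}{3}$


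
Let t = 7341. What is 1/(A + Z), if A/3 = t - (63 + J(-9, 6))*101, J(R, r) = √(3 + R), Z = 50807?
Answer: 53741/2888645935 + 303*I*√6/2888645935 ≈ 1.8604e-5 + 2.5694e-7*I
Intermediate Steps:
A = 2934 - 303*I*√6 (A = 3*(7341 - (63 + √(3 - 9))*101) = 3*(7341 - (63 + √(-6))*101) = 3*(7341 - (63 + I*√6)*101) = 3*(7341 - (6363 + 101*I*√6)) = 3*(7341 + (-6363 - 101*I*√6)) = 3*(978 - 101*I*√6) = 2934 - 303*I*√6 ≈ 2934.0 - 742.2*I)
1/(A + Z) = 1/((2934 - 303*I*√6) + 50807) = 1/(53741 - 303*I*√6)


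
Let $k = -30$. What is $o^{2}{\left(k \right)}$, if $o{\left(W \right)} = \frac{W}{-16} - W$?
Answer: $\frac{65025}{64} \approx 1016.0$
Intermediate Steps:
$o{\left(W \right)} = - \frac{17 W}{16}$ ($o{\left(W \right)} = W \left(- \frac{1}{16}\right) - W = - \frac{W}{16} - W = - \frac{17 W}{16}$)
$o^{2}{\left(k \right)} = \left(\left(- \frac{17}{16}\right) \left(-30\right)\right)^{2} = \left(\frac{255}{8}\right)^{2} = \frac{65025}{64}$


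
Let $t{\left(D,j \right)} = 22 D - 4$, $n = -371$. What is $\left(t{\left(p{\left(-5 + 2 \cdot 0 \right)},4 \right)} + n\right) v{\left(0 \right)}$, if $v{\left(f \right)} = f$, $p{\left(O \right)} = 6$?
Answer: $0$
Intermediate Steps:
$t{\left(D,j \right)} = -4 + 22 D$
$\left(t{\left(p{\left(-5 + 2 \cdot 0 \right)},4 \right)} + n\right) v{\left(0 \right)} = \left(\left(-4 + 22 \cdot 6\right) - 371\right) 0 = \left(\left(-4 + 132\right) - 371\right) 0 = \left(128 - 371\right) 0 = \left(-243\right) 0 = 0$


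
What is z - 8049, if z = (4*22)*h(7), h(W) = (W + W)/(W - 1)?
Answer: -23531/3 ≈ -7843.7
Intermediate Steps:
h(W) = 2*W/(-1 + W) (h(W) = (2*W)/(-1 + W) = 2*W/(-1 + W))
z = 616/3 (z = (4*22)*(2*7/(-1 + 7)) = 88*(2*7/6) = 88*(2*7*(⅙)) = 88*(7/3) = 616/3 ≈ 205.33)
z - 8049 = 616/3 - 8049 = -23531/3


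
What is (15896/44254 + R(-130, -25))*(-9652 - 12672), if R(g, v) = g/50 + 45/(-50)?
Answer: 1551439866/22127 ≈ 70115.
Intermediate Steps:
R(g, v) = -9/10 + g/50 (R(g, v) = g*(1/50) + 45*(-1/50) = g/50 - 9/10 = -9/10 + g/50)
(15896/44254 + R(-130, -25))*(-9652 - 12672) = (15896/44254 + (-9/10 + (1/50)*(-130)))*(-9652 - 12672) = (15896*(1/44254) + (-9/10 - 13/5))*(-22324) = (7948/22127 - 7/2)*(-22324) = -138993/44254*(-22324) = 1551439866/22127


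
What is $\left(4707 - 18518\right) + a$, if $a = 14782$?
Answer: $971$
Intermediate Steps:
$\left(4707 - 18518\right) + a = \left(4707 - 18518\right) + 14782 = -13811 + 14782 = 971$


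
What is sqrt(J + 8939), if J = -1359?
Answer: 2*sqrt(1895) ≈ 87.063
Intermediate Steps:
sqrt(J + 8939) = sqrt(-1359 + 8939) = sqrt(7580) = 2*sqrt(1895)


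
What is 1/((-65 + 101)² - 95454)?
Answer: -1/94158 ≈ -1.0620e-5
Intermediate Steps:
1/((-65 + 101)² - 95454) = 1/(36² - 95454) = 1/(1296 - 95454) = 1/(-94158) = -1/94158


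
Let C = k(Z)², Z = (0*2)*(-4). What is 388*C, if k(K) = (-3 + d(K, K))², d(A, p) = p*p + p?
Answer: 31428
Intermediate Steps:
d(A, p) = p + p² (d(A, p) = p² + p = p + p²)
Z = 0 (Z = 0*(-4) = 0)
k(K) = (-3 + K*(1 + K))²
C = 81 (C = ((-3 + 0*(1 + 0))²)² = ((-3 + 0*1)²)² = ((-3 + 0)²)² = ((-3)²)² = 9² = 81)
388*C = 388*81 = 31428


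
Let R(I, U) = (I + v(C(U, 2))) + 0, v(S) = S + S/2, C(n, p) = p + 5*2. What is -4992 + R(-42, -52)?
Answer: -5016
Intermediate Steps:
C(n, p) = 10 + p (C(n, p) = p + 10 = 10 + p)
v(S) = 3*S/2 (v(S) = S + S*(½) = S + S/2 = 3*S/2)
R(I, U) = 18 + I (R(I, U) = (I + 3*(10 + 2)/2) + 0 = (I + (3/2)*12) + 0 = (I + 18) + 0 = (18 + I) + 0 = 18 + I)
-4992 + R(-42, -52) = -4992 + (18 - 42) = -4992 - 24 = -5016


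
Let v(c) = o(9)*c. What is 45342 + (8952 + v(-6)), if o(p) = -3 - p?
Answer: 54366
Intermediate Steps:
v(c) = -12*c (v(c) = (-3 - 1*9)*c = (-3 - 9)*c = -12*c)
45342 + (8952 + v(-6)) = 45342 + (8952 - 12*(-6)) = 45342 + (8952 + 72) = 45342 + 9024 = 54366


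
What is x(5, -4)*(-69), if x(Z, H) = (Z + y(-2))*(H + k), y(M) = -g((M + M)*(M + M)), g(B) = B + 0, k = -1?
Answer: -3795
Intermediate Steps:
g(B) = B
y(M) = -4*M**2 (y(M) = -(M + M)*(M + M) = -2*M*2*M = -4*M**2)
x(Z, H) = (-1 + H)*(-16 + Z) (x(Z, H) = (Z - 4*(-2)**2)*(H - 1) = (Z - 4*4)*(-1 + H) = (Z - 16)*(-1 + H) = (-16 + Z)*(-1 + H) = (-1 + H)*(-16 + Z))
x(5, -4)*(-69) = (16 - 1*5 - 16*(-4) - 4*5)*(-69) = (16 - 5 + 64 - 20)*(-69) = 55*(-69) = -3795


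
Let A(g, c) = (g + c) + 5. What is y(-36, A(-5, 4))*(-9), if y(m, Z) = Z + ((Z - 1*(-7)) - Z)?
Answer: -99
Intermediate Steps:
A(g, c) = 5 + c + g (A(g, c) = (c + g) + 5 = 5 + c + g)
y(m, Z) = 7 + Z (y(m, Z) = Z + ((Z + 7) - Z) = Z + ((7 + Z) - Z) = Z + 7 = 7 + Z)
y(-36, A(-5, 4))*(-9) = (7 + (5 + 4 - 5))*(-9) = (7 + 4)*(-9) = 11*(-9) = -99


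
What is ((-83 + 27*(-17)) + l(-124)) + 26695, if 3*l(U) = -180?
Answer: 26093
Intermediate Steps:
l(U) = -60 (l(U) = (⅓)*(-180) = -60)
((-83 + 27*(-17)) + l(-124)) + 26695 = ((-83 + 27*(-17)) - 60) + 26695 = ((-83 - 459) - 60) + 26695 = (-542 - 60) + 26695 = -602 + 26695 = 26093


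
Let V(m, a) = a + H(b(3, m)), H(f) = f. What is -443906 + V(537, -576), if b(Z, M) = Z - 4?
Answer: -444483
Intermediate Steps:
b(Z, M) = -4 + Z
V(m, a) = -1 + a (V(m, a) = a + (-4 + 3) = a - 1 = -1 + a)
-443906 + V(537, -576) = -443906 + (-1 - 576) = -443906 - 577 = -444483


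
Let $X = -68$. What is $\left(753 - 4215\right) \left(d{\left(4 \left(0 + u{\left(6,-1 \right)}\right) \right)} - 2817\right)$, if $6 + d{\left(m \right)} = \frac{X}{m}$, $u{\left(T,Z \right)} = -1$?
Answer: $9714372$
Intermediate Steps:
$d{\left(m \right)} = -6 - \frac{68}{m}$
$\left(753 - 4215\right) \left(d{\left(4 \left(0 + u{\left(6,-1 \right)}\right) \right)} - 2817\right) = \left(753 - 4215\right) \left(\left(-6 - \frac{68}{4 \left(0 - 1\right)}\right) - 2817\right) = - 3462 \left(\left(-6 - \frac{68}{4 \left(-1\right)}\right) - 2817\right) = - 3462 \left(\left(-6 - \frac{68}{-4}\right) - 2817\right) = - 3462 \left(\left(-6 - -17\right) - 2817\right) = - 3462 \left(\left(-6 + 17\right) - 2817\right) = - 3462 \left(11 - 2817\right) = \left(-3462\right) \left(-2806\right) = 9714372$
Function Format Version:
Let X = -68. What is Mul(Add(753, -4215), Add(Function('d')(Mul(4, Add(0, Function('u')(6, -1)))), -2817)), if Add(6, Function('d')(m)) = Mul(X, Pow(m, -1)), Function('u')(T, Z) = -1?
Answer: 9714372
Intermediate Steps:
Function('d')(m) = Add(-6, Mul(-68, Pow(m, -1)))
Mul(Add(753, -4215), Add(Function('d')(Mul(4, Add(0, Function('u')(6, -1)))), -2817)) = Mul(Add(753, -4215), Add(Add(-6, Mul(-68, Pow(Mul(4, Add(0, -1)), -1))), -2817)) = Mul(-3462, Add(Add(-6, Mul(-68, Pow(Mul(4, -1), -1))), -2817)) = Mul(-3462, Add(Add(-6, Mul(-68, Pow(-4, -1))), -2817)) = Mul(-3462, Add(Add(-6, Mul(-68, Rational(-1, 4))), -2817)) = Mul(-3462, Add(Add(-6, 17), -2817)) = Mul(-3462, Add(11, -2817)) = Mul(-3462, -2806) = 9714372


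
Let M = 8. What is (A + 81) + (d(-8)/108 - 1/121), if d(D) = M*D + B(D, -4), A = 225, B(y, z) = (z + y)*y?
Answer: 1000643/3267 ≈ 306.29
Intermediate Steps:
B(y, z) = y*(y + z) (B(y, z) = (y + z)*y = y*(y + z))
d(D) = 8*D + D*(-4 + D) (d(D) = 8*D + D*(D - 4) = 8*D + D*(-4 + D))
(A + 81) + (d(-8)/108 - 1/121) = (225 + 81) + (-8*(4 - 8)/108 - 1/121) = 306 + (-8*(-4)*(1/108) - 1*1/121) = 306 + (32*(1/108) - 1/121) = 306 + (8/27 - 1/121) = 306 + 941/3267 = 1000643/3267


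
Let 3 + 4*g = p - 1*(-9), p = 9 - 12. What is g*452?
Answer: 339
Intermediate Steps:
p = -3
g = ¾ (g = -¾ + (-3 - 1*(-9))/4 = -¾ + (-3 + 9)/4 = -¾ + (¼)*6 = -¾ + 3/2 = ¾ ≈ 0.75000)
g*452 = (¾)*452 = 339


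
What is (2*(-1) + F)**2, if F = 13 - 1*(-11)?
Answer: 484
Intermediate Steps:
F = 24 (F = 13 + 11 = 24)
(2*(-1) + F)**2 = (2*(-1) + 24)**2 = (-2 + 24)**2 = 22**2 = 484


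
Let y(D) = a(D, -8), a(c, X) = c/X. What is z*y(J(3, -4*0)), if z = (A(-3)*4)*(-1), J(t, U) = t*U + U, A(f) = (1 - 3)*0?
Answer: 0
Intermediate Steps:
A(f) = 0 (A(f) = -2*0 = 0)
J(t, U) = U + U*t (J(t, U) = U*t + U = U + U*t)
z = 0 (z = (0*4)*(-1) = 0*(-1) = 0)
y(D) = -D/8 (y(D) = D/(-8) = D*(-⅛) = -D/8)
z*y(J(3, -4*0)) = 0*(-(-4*0)*(1 + 3)/8) = 0*(-0*4) = 0*(-⅛*0) = 0*0 = 0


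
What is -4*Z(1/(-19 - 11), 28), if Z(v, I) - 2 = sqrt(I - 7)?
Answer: -8 - 4*sqrt(21) ≈ -26.330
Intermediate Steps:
Z(v, I) = 2 + sqrt(-7 + I) (Z(v, I) = 2 + sqrt(I - 7) = 2 + sqrt(-7 + I))
-4*Z(1/(-19 - 11), 28) = -4*(2 + sqrt(-7 + 28)) = -4*(2 + sqrt(21)) = -8 - 4*sqrt(21)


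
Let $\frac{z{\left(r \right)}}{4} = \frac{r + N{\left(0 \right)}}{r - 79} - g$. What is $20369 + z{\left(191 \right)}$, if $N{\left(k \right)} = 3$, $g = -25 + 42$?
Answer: $\frac{284311}{14} \approx 20308.0$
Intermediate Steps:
$g = 17$
$z{\left(r \right)} = -68 + \frac{4 \left(3 + r\right)}{-79 + r}$ ($z{\left(r \right)} = 4 \left(\frac{r + 3}{r - 79} - 17\right) = 4 \left(\frac{3 + r}{-79 + r} - 17\right) = 4 \left(-17 + \frac{3 + r}{-79 + r}\right) = -68 + \frac{4 \left(3 + r\right)}{-79 + r}$)
$20369 + z{\left(191 \right)} = 20369 + \frac{8 \left(673 - 1528\right)}{-79 + 191} = 20369 + \frac{8 \left(673 - 1528\right)}{112} = 20369 + 8 \cdot \frac{1}{112} \left(-855\right) = 20369 - \frac{855}{14} = \frac{284311}{14}$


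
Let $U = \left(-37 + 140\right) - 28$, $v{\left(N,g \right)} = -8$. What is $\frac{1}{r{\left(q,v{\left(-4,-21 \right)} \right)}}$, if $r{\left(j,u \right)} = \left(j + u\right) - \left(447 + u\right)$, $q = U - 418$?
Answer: $- \frac{1}{790} \approx -0.0012658$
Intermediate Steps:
$U = 75$ ($U = 103 - 28 = 75$)
$q = -343$ ($q = 75 - 418 = -343$)
$r{\left(j,u \right)} = -447 + j$
$\frac{1}{r{\left(q,v{\left(-4,-21 \right)} \right)}} = \frac{1}{-447 - 343} = \frac{1}{-790} = - \frac{1}{790}$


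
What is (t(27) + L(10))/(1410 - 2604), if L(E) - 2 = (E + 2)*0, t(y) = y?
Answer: -29/1194 ≈ -0.024288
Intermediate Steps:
L(E) = 2 (L(E) = 2 + (E + 2)*0 = 2 + (2 + E)*0 = 2 + 0 = 2)
(t(27) + L(10))/(1410 - 2604) = (27 + 2)/(1410 - 2604) = 29/(-1194) = 29*(-1/1194) = -29/1194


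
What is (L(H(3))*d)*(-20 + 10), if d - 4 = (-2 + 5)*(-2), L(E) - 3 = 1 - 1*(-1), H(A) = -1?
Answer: 100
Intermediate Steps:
L(E) = 5 (L(E) = 3 + (1 - 1*(-1)) = 3 + (1 + 1) = 3 + 2 = 5)
d = -2 (d = 4 + (-2 + 5)*(-2) = 4 + 3*(-2) = 4 - 6 = -2)
(L(H(3))*d)*(-20 + 10) = (5*(-2))*(-20 + 10) = -10*(-10) = 100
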